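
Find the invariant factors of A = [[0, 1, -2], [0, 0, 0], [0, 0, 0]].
x, x^2

The Jordan structure of A has elementary divisors x^2, x. Arranging the block sizes at each eigenvalue in decreasing order and taking row products gives the invariant factors.

Invariant factors (smallest first, each dividing the next): x, x^2.

Check: the last factor x^2 is the minimal polynomial, and the product x^3 is the characteristic polynomial.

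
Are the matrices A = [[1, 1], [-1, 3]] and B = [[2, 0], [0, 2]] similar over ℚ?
Both have characteristic polynomial (x - 2)^2, but the minimal polynomial of A is (x - 2)^2 while the minimal polynomial of B is x - 2. The minimal polynomial is a similarity invariant, so A and B are not similar.

No.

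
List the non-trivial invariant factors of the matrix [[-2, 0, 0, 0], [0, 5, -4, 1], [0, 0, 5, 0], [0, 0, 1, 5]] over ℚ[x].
The Jordan structure of A has elementary divisors (x + 2), (x - 5)^3. Arranging the block sizes at each eigenvalue in decreasing order and taking row products gives the invariant factors.

Invariant factors (smallest first, each dividing the next): (x - 5)^3(x + 2).

Check: the last factor (x - 5)^3(x + 2) is the minimal polynomial, and the product (x - 5)^3(x + 2) is the characteristic polynomial.

(x - 5)^3(x + 2)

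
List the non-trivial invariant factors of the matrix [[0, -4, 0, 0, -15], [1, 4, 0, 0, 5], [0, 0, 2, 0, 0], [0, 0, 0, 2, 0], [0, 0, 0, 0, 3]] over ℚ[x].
x - 2, x - 2, (x - 3)(x - 2)^2

The Jordan structure of A has elementary divisors (x - 2)^2, (x - 2), (x - 2), (x - 3). Arranging the block sizes at each eigenvalue in decreasing order and taking row products gives the invariant factors.

Invariant factors (smallest first, each dividing the next): x - 2, x - 2, (x - 3)(x - 2)^2.

Check: the last factor (x - 3)(x - 2)^2 is the minimal polynomial, and the product (x - 3)(x - 2)^4 is the characteristic polynomial.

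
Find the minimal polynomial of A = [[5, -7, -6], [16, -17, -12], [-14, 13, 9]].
The characteristic polynomial factors as (x - 3)(x + 3)^2. The minimal polynomial is ∏(x - λ)^{k_λ} where k_λ is the size of the largest Jordan block at λ.

For λ = -3: rank(A + 3I) = 2, and the largest Jordan block has size 2 (the smallest k with rank((A + 3I)^k) = rank((A + 3I)^(k+1))).
For λ = 3: rank(A - 3I) = 2, and the largest Jordan block has size 1 (the smallest k with rank((A - 3I)^k) = rank((A - 3I)^(k+1))).

So m_A(x) = (x - 3)(x + 3)^2.

m_A(x) = (x - 3)(x + 3)^2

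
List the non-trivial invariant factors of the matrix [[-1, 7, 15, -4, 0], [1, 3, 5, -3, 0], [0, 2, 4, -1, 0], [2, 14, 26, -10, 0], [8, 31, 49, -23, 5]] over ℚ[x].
The Jordan structure of A has elementary divisors (x + 2)^2, x^2, (x - 5). Arranging the block sizes at each eigenvalue in decreasing order and taking row products gives the invariant factors.

Invariant factors (smallest first, each dividing the next): x^2(x - 5)(x + 2)^2.

Check: the last factor x^2(x - 5)(x + 2)^2 is the minimal polynomial, and the product x^2(x - 5)(x + 2)^2 is the characteristic polynomial.

x^2(x - 5)(x + 2)^2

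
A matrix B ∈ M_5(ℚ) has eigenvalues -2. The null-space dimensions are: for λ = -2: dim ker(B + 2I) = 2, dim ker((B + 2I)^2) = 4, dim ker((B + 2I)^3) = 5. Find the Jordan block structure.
Jordan blocks: (-2, 3), (-2, 2)

λ = -2: successive nullity increments [2, 2, 1] count blocks of size ≥ k; block sizes are [3, 2].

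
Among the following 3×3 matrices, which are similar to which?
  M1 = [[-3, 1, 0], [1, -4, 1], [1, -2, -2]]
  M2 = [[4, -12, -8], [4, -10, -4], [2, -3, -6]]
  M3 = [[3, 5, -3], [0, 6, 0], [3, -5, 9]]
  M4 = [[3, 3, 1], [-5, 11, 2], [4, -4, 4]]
4 classes: {M1}, {M2}, {M3}, {M4}

Characteristic polynomials: χ_{M1} = (x + 3)^3, χ_{M2} = (x + 4)^3, χ_{M3} = (x - 6)^3, χ_{M4} = (x - 6)^3.

{M1}: invariant factors (x + 3)^3.

{M2}: invariant factors x + 4, (x + 4)^2.

{M3}: invariant factors x - 6, (x - 6)^2.

{M4}: invariant factors (x - 6)^3.

Matrices are similar if and only if their invariant-factor lists agree; the partition into similarity classes is {M1}, {M2}, {M3}, {M4}.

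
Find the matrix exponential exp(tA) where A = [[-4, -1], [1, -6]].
A has Jordan form J = [[-5, 1], [0, -5]] with A = PJP^{-1}, so e^{tA} = P e^{tJ} P^{-1}.

For a Jordan block J_k(λ), e^{tJ_k(λ)} = e^{λt} · (I + tN + t^2 N^2/2! + ... + t^{k-1} N^{k-1}/(k-1)!) where N is the nilpotent superdiagonal part.

Assembling the blocks and conjugating back gives the entries of e^{tA} as shown above.

e^{tA} = [[(t + 1)*e^{-5*t}, -t*e^{-5*t}], [t*e^{-5*t}, (1 - t)*e^{-5*t}]]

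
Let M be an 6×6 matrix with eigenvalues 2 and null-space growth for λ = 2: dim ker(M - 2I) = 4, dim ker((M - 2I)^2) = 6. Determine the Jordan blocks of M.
Jordan blocks: (2, 2), (2, 2), (2, 1), (2, 1)

λ = 2: successive nullity increments [4, 2] count blocks of size ≥ k; block sizes are [2, 2, 1, 1].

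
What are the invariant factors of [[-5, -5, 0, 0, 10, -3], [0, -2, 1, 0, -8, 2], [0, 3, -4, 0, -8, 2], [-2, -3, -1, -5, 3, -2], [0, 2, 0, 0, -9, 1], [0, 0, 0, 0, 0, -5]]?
The Jordan structure of A has elementary divisors (x + 5)^3, (x + 5)^3. Arranging the block sizes at each eigenvalue in decreasing order and taking row products gives the invariant factors.

Invariant factors (smallest first, each dividing the next): (x + 5)^3, (x + 5)^3.

Check: the last factor (x + 5)^3 is the minimal polynomial, and the product (x + 5)^6 is the characteristic polynomial.

(x + 5)^3, (x + 5)^3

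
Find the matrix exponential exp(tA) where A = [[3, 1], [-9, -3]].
e^{tA} = [[3*t + 1, t], [-9*t, 1 - 3*t]]

A has Jordan form J = [[0, 1], [0, 0]] with A = PJP^{-1}, so e^{tA} = P e^{tJ} P^{-1}.

For a Jordan block J_k(λ), e^{tJ_k(λ)} = e^{λt} · (I + tN + t^2 N^2/2! + ... + t^{k-1} N^{k-1}/(k-1)!) where N is the nilpotent superdiagonal part.

Assembling the blocks and conjugating back gives the entries of e^{tA} as shown above.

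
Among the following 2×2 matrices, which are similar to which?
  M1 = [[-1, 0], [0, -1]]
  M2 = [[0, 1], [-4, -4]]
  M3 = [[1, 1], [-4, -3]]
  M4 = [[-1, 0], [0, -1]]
Characteristic polynomials: χ_{M1} = (x + 1)^2, χ_{M2} = (x + 2)^2, χ_{M3} = (x + 1)^2, χ_{M4} = (x + 1)^2.

{M1, M4}: invariant factors x + 1, x + 1.

{M2}: invariant factors (x + 2)^2.

{M3}: invariant factors (x + 1)^2.

Matrices are similar if and only if their invariant-factor lists agree; the partition into similarity classes is {M1, M4}, {M2}, {M3}.

3 classes: {M1, M4}, {M2}, {M3}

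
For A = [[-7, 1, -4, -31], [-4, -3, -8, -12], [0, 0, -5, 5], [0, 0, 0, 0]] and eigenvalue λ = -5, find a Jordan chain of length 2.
v_1 = [[-2, 1, 1, 0]]^T, v_2 = [[1, 2, 0, 0]]^T

We seek v_1 ∈ ker((A + 5I)^2) \ ker(A + 5I), then set v_{i+1} = (A + 5I) v_i.

One such chain is v_1 = [[-2, 1, 1, 0]]^T, v_2 = [[1, 2, 0, 0]]^T. Check: (A + 5I) v_2 = [[0, 0, 0, 0]]^T = 0.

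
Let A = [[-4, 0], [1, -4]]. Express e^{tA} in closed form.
A has Jordan form J = [[-4, 1], [0, -4]] with A = PJP^{-1}, so e^{tA} = P e^{tJ} P^{-1}.

For a Jordan block J_k(λ), e^{tJ_k(λ)} = e^{λt} · (I + tN + t^2 N^2/2! + ... + t^{k-1} N^{k-1}/(k-1)!) where N is the nilpotent superdiagonal part.

Assembling the blocks and conjugating back gives the entries of e^{tA} as shown above.

e^{tA} = [[e^{-4*t}, 0], [t*e^{-4*t}, e^{-4*t}]]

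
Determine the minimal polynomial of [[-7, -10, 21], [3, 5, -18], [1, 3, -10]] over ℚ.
The characteristic polynomial factors as (x + 4)^3. The minimal polynomial is ∏(x - λ)^{k_λ} where k_λ is the size of the largest Jordan block at λ.

For λ = -4: rank(A + 4I) = 2, and the largest Jordan block has size 3 (the smallest k with rank((A + 4I)^k) = rank((A + 4I)^(k+1))).

So m_A(x) = (x + 4)^3.

m_A(x) = (x + 4)^3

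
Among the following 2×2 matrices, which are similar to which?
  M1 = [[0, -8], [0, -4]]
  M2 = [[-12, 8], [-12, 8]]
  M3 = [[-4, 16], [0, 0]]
1 class: {M1, M2, M3}

Characteristic polynomials: χ_{M1} = x(x + 4), χ_{M2} = x(x + 4), χ_{M3} = x(x + 4).

{M1, M2, M3}: invariant factors x(x + 4).

Matrices are similar if and only if their invariant-factor lists agree; the partition into similarity classes is {M1, M2, M3}.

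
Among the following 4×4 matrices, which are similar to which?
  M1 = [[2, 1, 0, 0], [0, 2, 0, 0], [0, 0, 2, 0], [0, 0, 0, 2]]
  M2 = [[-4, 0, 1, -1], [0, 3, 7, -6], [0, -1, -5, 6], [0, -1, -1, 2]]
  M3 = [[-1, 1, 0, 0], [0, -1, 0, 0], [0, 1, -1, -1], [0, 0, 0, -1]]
3 classes: {M1}, {M2}, {M3}

Characteristic polynomials: χ_{M1} = (x - 2)^4, χ_{M2} = (x - 2)^2(x + 4)^2, χ_{M3} = (x + 1)^4.

{M1}: invariant factors x - 2, x - 2, (x - 2)^2.

{M2}: invariant factors (x - 2)^2(x + 4)^2.

{M3}: invariant factors (x + 1)^2, (x + 1)^2.

Matrices are similar if and only if their invariant-factor lists agree; the partition into similarity classes is {M1}, {M2}, {M3}.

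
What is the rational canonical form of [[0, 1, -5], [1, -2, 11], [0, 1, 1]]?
The invariant factors of A (the non-unit diagonal entries of the Smith normal form of xI - A over ℚ[x]) are (x - 3)(x^2 + 4x - 2), each dividing the next. The characteristic polynomial is their product, (x - 3)(x^2 + 4x - 2).

The rational canonical form is the block-diagonal matrix of companion matrices C(f_i):
R = [[0, 0, -6], [1, 0, 14], [0, 1, -1]].

Note the characteristic polynomial does not split into linear factors over ℚ, so A has no Jordan form over ℚ; the rational canonical form exists over any field.

R = [[0, 0, -6], [1, 0, 14], [0, 1, -1]]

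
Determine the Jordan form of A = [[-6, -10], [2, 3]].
J = [[-2, 0], [0, -1]]

The characteristic polynomial is det(xI - A) = (x + 1)(x + 2), so the eigenvalues are -2 (algebraic multiplicity 1), -1 (algebraic multiplicity 1).

For λ = -2: algebraic multiplicity 1 gives one 1×1 block.

For λ = -1: algebraic multiplicity 1 gives one 1×1 block.

Assembling the blocks gives the Jordan form J above.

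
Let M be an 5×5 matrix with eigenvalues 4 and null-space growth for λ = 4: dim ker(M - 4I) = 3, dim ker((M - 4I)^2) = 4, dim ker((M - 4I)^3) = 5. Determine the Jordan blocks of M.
Jordan blocks: (4, 3), (4, 1), (4, 1)

λ = 4: successive nullity increments [3, 1, 1] count blocks of size ≥ k; block sizes are [3, 1, 1].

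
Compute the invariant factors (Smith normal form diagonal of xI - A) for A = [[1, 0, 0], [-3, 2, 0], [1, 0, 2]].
The Jordan structure of A has elementary divisors (x - 1), (x - 2), (x - 2). Arranging the block sizes at each eigenvalue in decreasing order and taking row products gives the invariant factors.

Invariant factors (smallest first, each dividing the next): x - 2, (x - 2)(x - 1).

Check: the last factor (x - 2)(x - 1) is the minimal polynomial, and the product (x - 2)^2(x - 1) is the characteristic polynomial.

x - 2, (x - 2)(x - 1)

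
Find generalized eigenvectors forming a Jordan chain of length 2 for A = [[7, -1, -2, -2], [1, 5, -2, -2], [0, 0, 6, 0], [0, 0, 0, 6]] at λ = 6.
We seek v_1 ∈ ker((A - 6I)^2) \ ker(A - 6I), then set v_{i+1} = (A - 6I) v_i.

One such chain is v_1 = [[2, -3, 0, 2]]^T, v_2 = [[1, 1, 0, 0]]^T. Check: (A - 6I) v_2 = [[0, 0, 0, 0]]^T = 0.

v_1 = [[2, -3, 0, 2]]^T, v_2 = [[1, 1, 0, 0]]^T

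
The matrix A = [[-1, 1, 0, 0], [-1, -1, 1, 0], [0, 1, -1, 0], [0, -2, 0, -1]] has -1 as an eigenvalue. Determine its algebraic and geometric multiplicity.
algebraic multiplicity 4, geometric multiplicity 2

The characteristic polynomial is (x + 1)^4, so the factor x + 1 appears with exponent 4: the algebraic multiplicity is 4.

rank(A + I) = 2, so the eigenspace has dimension 4 - 2 = 2: the geometric multiplicity is 2.

Since 2 < 4, A is not diagonalizable.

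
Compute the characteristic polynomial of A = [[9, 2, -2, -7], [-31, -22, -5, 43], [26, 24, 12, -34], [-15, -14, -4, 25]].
χ_A(x) = (x - 6)^4

xI - A = [[x - 9, -2, 2, 7], [31, x + 22, 5, -43], [-26, -24, x - 12, 34], [15, 14, 4, x - 25]].

Expanding det(xI - A) along the first row:
det(xI - A) = + (x - 9)·det([[x + 22, 5, -43], [-24, x - 12, 34], [14, 4, x - 25]]) - (-2)·det([[31, 5, -43], [-26, x - 12, 34], [15, 4, x - 25]]) + (2)·det([[31, x + 22, -43], [-26, -24, 34], [15, 14, x - 25]]) - (7)·det([[31, x + 22, 5], [-26, -24, x - 12], [15, 14, 4]]).

Evaluating gives χ_A(x) = x^4 - 24x^3 + 216x^2 - 864x + 1296 = (x - 6)^4.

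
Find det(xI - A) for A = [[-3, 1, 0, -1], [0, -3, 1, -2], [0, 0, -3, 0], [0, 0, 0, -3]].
χ_A(x) = (x + 3)^4

xI - A = [[x + 3, -1, 0, 1], [0, x + 3, -1, 2], [0, 0, x + 3, 0], [0, 0, 0, x + 3]].

Expanding det(xI - A) along the first row:
det(xI - A) = + (x + 3)·det([[x + 3, -1, 2], [0, x + 3, 0], [0, 0, x + 3]]) - (-1)·det([[0, -1, 2], [0, x + 3, 0], [0, 0, x + 3]]) + (0)·det([[0, x + 3, 2], [0, 0, 0], [0, 0, x + 3]]) - (1)·det([[0, x + 3, -1], [0, 0, x + 3], [0, 0, 0]]).

Evaluating gives χ_A(x) = x^4 + 12x^3 + 54x^2 + 108x + 81 = (x + 3)^4.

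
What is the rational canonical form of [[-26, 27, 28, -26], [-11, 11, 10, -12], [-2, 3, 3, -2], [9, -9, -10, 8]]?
R = [[0, 0, 0, -20], [1, 0, 0, -13], [0, 1, 0, -2], [0, 0, 1, -4]]

The invariant factors of A (the non-unit diagonal entries of the Smith normal form of xI - A over ℚ[x]) are (x + 4)(x^3 + 2x + 5), each dividing the next. The characteristic polynomial is their product, (x + 4)(x^3 + 2x + 5).

The rational canonical form is the block-diagonal matrix of companion matrices C(f_i):
R = [[0, 0, 0, -20], [1, 0, 0, -13], [0, 1, 0, -2], [0, 0, 1, -4]].

Note the characteristic polynomial does not split into linear factors over ℚ, so A has no Jordan form over ℚ; the rational canonical form exists over any field.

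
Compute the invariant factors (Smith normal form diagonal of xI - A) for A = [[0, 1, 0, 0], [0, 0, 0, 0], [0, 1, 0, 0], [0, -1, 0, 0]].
x, x, x^2

The Jordan structure of A has elementary divisors x^2, x, x. Arranging the block sizes at each eigenvalue in decreasing order and taking row products gives the invariant factors.

Invariant factors (smallest first, each dividing the next): x, x, x^2.

Check: the last factor x^2 is the minimal polynomial, and the product x^4 is the characteristic polynomial.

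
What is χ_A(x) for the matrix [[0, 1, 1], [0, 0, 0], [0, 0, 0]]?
xI - A = [[x, -1, -1], [0, x, 0], [0, 0, x]].

Expanding det(xI - A) along the first row:
det(xI - A) = + (x)·det([[x, 0], [0, x]]) - (-1)·det([[0, 0], [0, x]]) + (-1)·det([[0, x], [0, 0]]).

Evaluating gives χ_A(x) = x^3.

χ_A(x) = x^3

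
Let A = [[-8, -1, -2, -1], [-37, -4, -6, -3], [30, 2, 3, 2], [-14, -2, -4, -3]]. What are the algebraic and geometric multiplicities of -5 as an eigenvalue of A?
algebraic multiplicity 2, geometric multiplicity 1

The characteristic polynomial is (x + 1)^2(x + 5)^2, so the factor x + 5 appears with exponent 2: the algebraic multiplicity is 2.

rank(A + 5I) = 3, so the eigenspace has dimension 4 - 3 = 1: the geometric multiplicity is 1.

Since 1 < 2, A is not diagonalizable.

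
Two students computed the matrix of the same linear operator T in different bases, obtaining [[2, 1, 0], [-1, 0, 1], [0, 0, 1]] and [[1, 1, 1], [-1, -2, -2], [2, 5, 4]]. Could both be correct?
Two matrices over a field are similar if and only if they have the same invariant factors.

Both A and B have characteristic polynomial (x - 1)^3 and minimal polynomial (x - 1)^3. Computing further, both have invariant factors (x - 1)^3. Hence A and B are similar.

Yes.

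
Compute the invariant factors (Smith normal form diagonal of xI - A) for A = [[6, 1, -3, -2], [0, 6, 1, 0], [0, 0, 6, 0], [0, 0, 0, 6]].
x - 6, (x - 6)^3

The Jordan structure of A has elementary divisors (x - 6)^3, (x - 6). Arranging the block sizes at each eigenvalue in decreasing order and taking row products gives the invariant factors.

Invariant factors (smallest first, each dividing the next): x - 6, (x - 6)^3.

Check: the last factor (x - 6)^3 is the minimal polynomial, and the product (x - 6)^4 is the characteristic polynomial.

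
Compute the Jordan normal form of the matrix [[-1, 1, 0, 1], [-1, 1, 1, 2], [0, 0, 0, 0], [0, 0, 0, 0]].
The characteristic polynomial is det(xI - A) = x^4, so the eigenvalues are 0 (algebraic multiplicity 4).

For λ = 0: rank(A) = 2, rank(A^2) = 1, rank(A^3) = 0. The eigenspace has dimension 4 - 2 = 2, so there are 2 Jordan blocks; the rank sequence gives block sizes [3, 1].

Assembling the blocks gives the Jordan form J above.

J = [[0, 1, 0, 0], [0, 0, 1, 0], [0, 0, 0, 0], [0, 0, 0, 0]]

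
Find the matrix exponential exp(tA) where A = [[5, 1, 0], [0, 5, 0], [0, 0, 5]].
e^{tA} = [[e^{5*t}, t*e^{5*t}, 0], [0, e^{5*t}, 0], [0, 0, e^{5*t}]]

A has Jordan form J = [[5, 1, 0], [0, 5, 0], [0, 0, 5]] with A = PJP^{-1}, so e^{tA} = P e^{tJ} P^{-1}.

For a Jordan block J_k(λ), e^{tJ_k(λ)} = e^{λt} · (I + tN + t^2 N^2/2! + ... + t^{k-1} N^{k-1}/(k-1)!) where N is the nilpotent superdiagonal part.

Assembling the blocks and conjugating back gives the entries of e^{tA} as shown above.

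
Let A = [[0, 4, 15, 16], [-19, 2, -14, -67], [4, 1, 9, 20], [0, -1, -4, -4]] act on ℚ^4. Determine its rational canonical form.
The invariant factors of A (the non-unit diagonal entries of the Smith normal form of xI - A over ℚ[x]) are (x - 2)^2(x^2 - 3x + 1), each dividing the next. The characteristic polynomial is their product, (x - 2)^2(x^2 - 3x + 1).

The rational canonical form is the block-diagonal matrix of companion matrices C(f_i):
R = [[0, 0, 0, -4], [1, 0, 0, 16], [0, 1, 0, -17], [0, 0, 1, 7]].

Note the characteristic polynomial does not split into linear factors over ℚ, so A has no Jordan form over ℚ; the rational canonical form exists over any field.

R = [[0, 0, 0, -4], [1, 0, 0, 16], [0, 1, 0, -17], [0, 0, 1, 7]]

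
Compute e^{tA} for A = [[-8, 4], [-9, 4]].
e^{tA} = [[(1 - 6*t)*e^{-2*t}, 4*t*e^{-2*t}], [-9*t*e^{-2*t}, (6*t + 1)*e^{-2*t}]]

A has Jordan form J = [[-2, 1], [0, -2]] with A = PJP^{-1}, so e^{tA} = P e^{tJ} P^{-1}.

For a Jordan block J_k(λ), e^{tJ_k(λ)} = e^{λt} · (I + tN + t^2 N^2/2! + ... + t^{k-1} N^{k-1}/(k-1)!) where N is the nilpotent superdiagonal part.

Assembling the blocks and conjugating back gives the entries of e^{tA} as shown above.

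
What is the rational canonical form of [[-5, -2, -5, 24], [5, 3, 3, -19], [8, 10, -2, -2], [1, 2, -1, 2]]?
The invariant factors of A (the non-unit diagonal entries of the Smith normal form of xI - A over ℚ[x]) are x^2 + x + 6, x^2 + x + 6, each dividing the next. The characteristic polynomial is their product, (x^2 + x + 6)^2.

The rational canonical form is the block-diagonal matrix of companion matrices C(f_i):
R = [[0, -6, 0, 0], [1, -1, 0, 0], [0, 0, 0, -6], [0, 0, 1, -1]].

Note the characteristic polynomial does not split into linear factors over ℚ, so A has no Jordan form over ℚ; the rational canonical form exists over any field.

R = [[0, -6, 0, 0], [1, -1, 0, 0], [0, 0, 0, -6], [0, 0, 1, -1]]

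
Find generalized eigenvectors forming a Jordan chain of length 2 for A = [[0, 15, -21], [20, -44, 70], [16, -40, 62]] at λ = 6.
We seek v_1 ∈ ker((A - 6I)^2) \ ker(A - 6I), then set v_{i+1} = (A - 6I) v_i.

One such chain is v_1 = [[0, 3, 2]]^T, v_2 = [[3, -10, -8]]^T. Check: (A - 6I) v_2 = [[0, 0, 0]]^T = 0.

v_1 = [[0, 3, 2]]^T, v_2 = [[3, -10, -8]]^T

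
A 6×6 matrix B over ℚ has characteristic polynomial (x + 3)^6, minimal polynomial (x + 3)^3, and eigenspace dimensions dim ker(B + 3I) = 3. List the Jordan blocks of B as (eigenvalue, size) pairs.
λ = -3: algebraic multiplicity 6 (exponent in χ_B), largest block size 3 (exponent in m_B), 3 blocks (geometric multiplicity). These force block sizes [3, 2, 1].

Jordan blocks: (-3, 3), (-3, 2), (-3, 1)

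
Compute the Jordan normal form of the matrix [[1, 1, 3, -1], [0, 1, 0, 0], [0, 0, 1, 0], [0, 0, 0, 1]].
The characteristic polynomial is det(xI - A) = (x - 1)^4, so the eigenvalues are 1 (algebraic multiplicity 4).

For λ = 1: rank(A - I) = 1, rank((A - I)^2) = 0. The eigenspace has dimension 4 - 1 = 3, so there are 3 Jordan blocks; the rank sequence gives block sizes [2, 1, 1].

Assembling the blocks gives the Jordan form J above.

J = [[1, 1, 0, 0], [0, 1, 0, 0], [0, 0, 1, 0], [0, 0, 0, 1]]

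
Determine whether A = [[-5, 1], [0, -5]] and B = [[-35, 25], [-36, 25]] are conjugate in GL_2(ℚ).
Two matrices over a field are similar if and only if they have the same invariant factors.

Both A and B have characteristic polynomial (x + 5)^2 and minimal polynomial (x + 5)^2. Computing further, both have invariant factors (x + 5)^2. Hence A and B are similar.

Yes.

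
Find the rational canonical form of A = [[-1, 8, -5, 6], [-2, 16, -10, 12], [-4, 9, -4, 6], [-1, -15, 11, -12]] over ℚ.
R = [[0, 0, 0, 0], [0, 0, 0, 0], [0, 1, 0, 2], [0, 0, 1, -1]]

The invariant factors of A (the non-unit diagonal entries of the Smith normal form of xI - A over ℚ[x]) are x, x(x - 1)(x + 2), each dividing the next. The characteristic polynomial is their product, x^2(x - 1)(x + 2).

The rational canonical form is the block-diagonal matrix of companion matrices C(f_i):
R = [[0, 0, 0, 0], [0, 0, 0, 0], [0, 1, 0, 2], [0, 0, 1, -1]].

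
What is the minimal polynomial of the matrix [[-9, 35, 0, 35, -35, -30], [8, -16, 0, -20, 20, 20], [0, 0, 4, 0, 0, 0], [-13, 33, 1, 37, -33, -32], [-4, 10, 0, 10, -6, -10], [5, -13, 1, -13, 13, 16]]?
m_A(x) = (x - 6)(x - 4)^3

The characteristic polynomial factors as (x - 6)(x - 4)^5. The minimal polynomial is ∏(x - λ)^{k_λ} where k_λ is the size of the largest Jordan block at λ.

For λ = 4: rank(A - 4I) = 3, and the largest Jordan block has size 3 (the smallest k with rank((A - 4I)^k) = rank((A - 4I)^(k+1))).
For λ = 6: rank(A - 6I) = 5, and the largest Jordan block has size 1 (the smallest k with rank((A - 6I)^k) = rank((A - 6I)^(k+1))).

So m_A(x) = (x - 6)(x - 4)^3.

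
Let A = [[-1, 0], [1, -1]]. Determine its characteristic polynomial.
xI - A = [[x + 1, 0], [-1, x + 1]].

Expanding det(xI - A) along the first row:
det(xI - A) = + (x + 1)·det([[x + 1]]) - (0)·det([[-1]]).

Evaluating gives χ_A(x) = x^2 + 2x + 1 = (x + 1)^2.

χ_A(x) = (x + 1)^2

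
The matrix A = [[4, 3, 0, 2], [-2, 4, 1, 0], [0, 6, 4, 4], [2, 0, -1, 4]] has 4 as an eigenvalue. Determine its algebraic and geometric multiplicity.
algebraic multiplicity 4, geometric multiplicity 2

The characteristic polynomial is (x - 4)^4, so the factor x - 4 appears with exponent 4: the algebraic multiplicity is 4.

rank(A - 4I) = 2, so the eigenspace has dimension 4 - 2 = 2: the geometric multiplicity is 2.

Since 2 < 4, A is not diagonalizable.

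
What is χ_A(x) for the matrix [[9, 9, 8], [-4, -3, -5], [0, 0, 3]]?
χ_A(x) = (x - 3)^3

xI - A = [[x - 9, -9, -8], [4, x + 3, 5], [0, 0, x - 3]].

Expanding det(xI - A) along the first row:
det(xI - A) = + (x - 9)·det([[x + 3, 5], [0, x - 3]]) - (-9)·det([[4, 5], [0, x - 3]]) + (-8)·det([[4, x + 3], [0, 0]]).

Evaluating gives χ_A(x) = x^3 - 9x^2 + 27x - 27 = (x - 3)^3.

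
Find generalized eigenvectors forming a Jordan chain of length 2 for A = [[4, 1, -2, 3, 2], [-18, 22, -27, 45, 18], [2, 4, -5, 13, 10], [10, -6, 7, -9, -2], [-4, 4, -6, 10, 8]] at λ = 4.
v_1 = [[0, 9, 0, -4, 2]]^T, v_2 = [[1, 18, 4, -6, 4]]^T

We seek v_1 ∈ ker((A - 4I)^2) \ ker(A - 4I), then set v_{i+1} = (A - 4I) v_i.

One such chain is v_1 = [[0, 9, 0, -4, 2]]^T, v_2 = [[1, 18, 4, -6, 4]]^T. Check: (A - 4I) v_2 = [[0, 0, 0, 0, 0]]^T = 0.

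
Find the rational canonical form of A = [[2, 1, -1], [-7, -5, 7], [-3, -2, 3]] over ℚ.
R = [[0, 0, -1], [1, 0, 1], [0, 1, 0]]

The invariant factors of A (the non-unit diagonal entries of the Smith normal form of xI - A over ℚ[x]) are x^3 - x + 1, each dividing the next. The characteristic polynomial is their product, x^3 - x + 1.

The rational canonical form is the block-diagonal matrix of companion matrices C(f_i):
R = [[0, 0, -1], [1, 0, 1], [0, 1, 0]].

Note the characteristic polynomial does not split into linear factors over ℚ, so A has no Jordan form over ℚ; the rational canonical form exists over any field.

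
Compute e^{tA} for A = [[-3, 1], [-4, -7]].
e^{tA} = [[(2*t + 1)*e^{-5*t}, t*e^{-5*t}], [-4*t*e^{-5*t}, (1 - 2*t)*e^{-5*t}]]

A has Jordan form J = [[-5, 1], [0, -5]] with A = PJP^{-1}, so e^{tA} = P e^{tJ} P^{-1}.

For a Jordan block J_k(λ), e^{tJ_k(λ)} = e^{λt} · (I + tN + t^2 N^2/2! + ... + t^{k-1} N^{k-1}/(k-1)!) where N is the nilpotent superdiagonal part.

Assembling the blocks and conjugating back gives the entries of e^{tA} as shown above.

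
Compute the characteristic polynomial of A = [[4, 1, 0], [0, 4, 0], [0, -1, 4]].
xI - A = [[x - 4, -1, 0], [0, x - 4, 0], [0, 1, x - 4]].

Expanding det(xI - A) along the first row:
det(xI - A) = + (x - 4)·det([[x - 4, 0], [1, x - 4]]) - (-1)·det([[0, 0], [0, x - 4]]) + (0)·det([[0, x - 4], [0, 1]]).

Evaluating gives χ_A(x) = x^3 - 12x^2 + 48x - 64 = (x - 4)^3.

χ_A(x) = (x - 4)^3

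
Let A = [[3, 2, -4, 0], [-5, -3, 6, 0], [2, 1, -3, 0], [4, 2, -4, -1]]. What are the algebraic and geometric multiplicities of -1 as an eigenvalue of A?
algebraic multiplicity 4, geometric multiplicity 2

The characteristic polynomial is (x + 1)^4, so the factor x + 1 appears with exponent 4: the algebraic multiplicity is 4.

rank(A + I) = 2, so the eigenspace has dimension 4 - 2 = 2: the geometric multiplicity is 2.

Since 2 < 4, A is not diagonalizable.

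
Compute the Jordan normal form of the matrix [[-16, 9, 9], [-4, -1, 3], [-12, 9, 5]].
J = [[-4, 1, 0], [0, -4, 0], [0, 0, -4]]

The characteristic polynomial is det(xI - A) = (x + 4)^3, so the eigenvalues are -4 (algebraic multiplicity 3).

For λ = -4: rank(A + 4I) = 1, rank((A + 4I)^2) = 0. The eigenspace has dimension 3 - 1 = 2, so there are 2 Jordan blocks; the rank sequence gives block sizes [2, 1].

Assembling the blocks gives the Jordan form J above.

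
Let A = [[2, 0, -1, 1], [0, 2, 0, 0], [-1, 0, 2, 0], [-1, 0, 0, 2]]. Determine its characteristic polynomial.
xI - A = [[x - 2, 0, 1, -1], [0, x - 2, 0, 0], [1, 0, x - 2, 0], [1, 0, 0, x - 2]].

Expanding det(xI - A) along the first row:
det(xI - A) = + (x - 2)·det([[x - 2, 0, 0], [0, x - 2, 0], [0, 0, x - 2]]) - (0)·det([[0, 0, 0], [1, x - 2, 0], [1, 0, x - 2]]) + (1)·det([[0, x - 2, 0], [1, 0, 0], [1, 0, x - 2]]) - (-1)·det([[0, x - 2, 0], [1, 0, x - 2], [1, 0, 0]]).

Evaluating gives χ_A(x) = x^4 - 8x^3 + 24x^2 - 32x + 16 = (x - 2)^4.

χ_A(x) = (x - 2)^4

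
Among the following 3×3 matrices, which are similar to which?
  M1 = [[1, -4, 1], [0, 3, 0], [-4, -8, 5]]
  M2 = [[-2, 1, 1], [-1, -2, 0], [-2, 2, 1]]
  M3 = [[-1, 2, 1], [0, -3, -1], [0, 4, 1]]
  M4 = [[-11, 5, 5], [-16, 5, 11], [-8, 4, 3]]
Characteristic polynomials: χ_{M1} = (x - 3)^3, χ_{M2} = (x + 1)^3, χ_{M3} = (x + 1)^3, χ_{M4} = (x + 1)^3.

{M1}: invariant factors x - 3, (x - 3)^2.

{M2, M4}: invariant factors (x + 1)^3.

{M3}: invariant factors x + 1, (x + 1)^2.

Matrices are similar if and only if their invariant-factor lists agree; the partition into similarity classes is {M1}, {M2, M4}, {M3}.

3 classes: {M1}, {M2, M4}, {M3}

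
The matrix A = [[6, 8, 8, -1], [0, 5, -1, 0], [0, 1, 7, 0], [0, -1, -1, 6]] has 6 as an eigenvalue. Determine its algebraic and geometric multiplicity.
The characteristic polynomial is (x - 6)^4, so the factor x - 6 appears with exponent 4: the algebraic multiplicity is 4.

rank(A - 6I) = 2, so the eigenspace has dimension 4 - 2 = 2: the geometric multiplicity is 2.

Since 2 < 4, A is not diagonalizable.

algebraic multiplicity 4, geometric multiplicity 2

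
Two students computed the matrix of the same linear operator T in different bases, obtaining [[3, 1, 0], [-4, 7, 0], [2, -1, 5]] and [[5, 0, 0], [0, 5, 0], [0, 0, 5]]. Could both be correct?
Both have characteristic polynomial (x - 5)^3, but the minimal polynomial of A is (x - 5)^2 while the minimal polynomial of B is x - 5. The minimal polynomial is a similarity invariant, so A and B are not similar.

No.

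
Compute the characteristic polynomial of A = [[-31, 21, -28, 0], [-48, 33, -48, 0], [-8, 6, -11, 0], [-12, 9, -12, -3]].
χ_A(x) = (x + 3)^4

xI - A = [[x + 31, -21, 28, 0], [48, x - 33, 48, 0], [8, -6, x + 11, 0], [12, -9, 12, x + 3]].

Expanding det(xI - A) along the first row:
det(xI - A) = + (x + 31)·det([[x - 33, 48, 0], [-6, x + 11, 0], [-9, 12, x + 3]]) - (-21)·det([[48, 48, 0], [8, x + 11, 0], [12, 12, x + 3]]) + (28)·det([[48, x - 33, 0], [8, -6, 0], [12, -9, x + 3]]) - (0)·det([[48, x - 33, 48], [8, -6, x + 11], [12, -9, 12]]).

Evaluating gives χ_A(x) = x^4 + 12x^3 + 54x^2 + 108x + 81 = (x + 3)^4.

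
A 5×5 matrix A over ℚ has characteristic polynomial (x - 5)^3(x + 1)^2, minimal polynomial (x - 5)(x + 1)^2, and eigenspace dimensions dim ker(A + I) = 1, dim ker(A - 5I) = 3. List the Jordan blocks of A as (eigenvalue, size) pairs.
Jordan blocks: (-1, 2), (5, 1), (5, 1), (5, 1)

λ = -1: algebraic multiplicity 2 (exponent in χ_A), largest block size 2 (exponent in m_A), 1 block (geometric multiplicity). This forces block sizes [2].
λ = 5: algebraic multiplicity 3 (exponent in χ_A), largest block size 1 (exponent in m_A), 3 blocks (geometric multiplicity). These force block sizes [1, 1, 1].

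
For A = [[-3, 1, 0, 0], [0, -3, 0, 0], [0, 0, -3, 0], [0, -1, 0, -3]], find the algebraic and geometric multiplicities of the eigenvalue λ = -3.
algebraic multiplicity 4, geometric multiplicity 3

The characteristic polynomial is (x + 3)^4, so the factor x + 3 appears with exponent 4: the algebraic multiplicity is 4.

rank(A + 3I) = 1, so the eigenspace has dimension 4 - 1 = 3: the geometric multiplicity is 3.

Since 3 < 4, A is not diagonalizable.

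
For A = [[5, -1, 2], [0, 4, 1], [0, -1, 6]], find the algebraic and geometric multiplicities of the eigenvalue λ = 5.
The characteristic polynomial is (x - 5)^3, so the factor x - 5 appears with exponent 3: the algebraic multiplicity is 3.

rank(A - 5I) = 2, so the eigenspace has dimension 3 - 2 = 1: the geometric multiplicity is 1.

Since 1 < 3, A is not diagonalizable.

algebraic multiplicity 3, geometric multiplicity 1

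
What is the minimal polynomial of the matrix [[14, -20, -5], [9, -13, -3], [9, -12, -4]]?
The characteristic polynomial factors as (x + 1)^3. The minimal polynomial is ∏(x - λ)^{k_λ} where k_λ is the size of the largest Jordan block at λ.

For λ = -1: rank(A + I) = 1, and the largest Jordan block has size 2 (the smallest k with rank((A + I)^k) = rank((A + I)^(k+1))).

So m_A(x) = (x + 1)^2.

m_A(x) = (x + 1)^2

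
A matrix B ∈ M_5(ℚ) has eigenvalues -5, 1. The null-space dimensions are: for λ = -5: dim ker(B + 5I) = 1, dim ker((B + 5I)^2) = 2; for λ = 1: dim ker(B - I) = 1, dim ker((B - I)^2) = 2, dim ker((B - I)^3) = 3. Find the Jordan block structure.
Jordan blocks: (-5, 2), (1, 3)

λ = -5: successive nullity increments [1, 1] count blocks of size ≥ k; block sizes are [2].
λ = 1: successive nullity increments [1, 1, 1] count blocks of size ≥ k; block sizes are [3].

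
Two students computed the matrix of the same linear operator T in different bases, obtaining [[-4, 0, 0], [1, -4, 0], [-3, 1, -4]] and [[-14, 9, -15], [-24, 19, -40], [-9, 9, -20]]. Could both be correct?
trace(A) = -12 but trace(B) = -15. The trace is a similarity invariant, so A and B are not similar.

No.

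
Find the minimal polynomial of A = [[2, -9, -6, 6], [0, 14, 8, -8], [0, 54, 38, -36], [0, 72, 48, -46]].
m_A(x) = (x - 2)^2

The characteristic polynomial factors as (x - 2)^4. The minimal polynomial is ∏(x - λ)^{k_λ} where k_λ is the size of the largest Jordan block at λ.

For λ = 2: rank(A - 2I) = 1, and the largest Jordan block has size 2 (the smallest k with rank((A - 2I)^k) = rank((A - 2I)^(k+1))).

So m_A(x) = (x - 2)^2.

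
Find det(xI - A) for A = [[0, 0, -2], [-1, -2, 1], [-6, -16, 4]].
χ_A(x) = (x - 2)^2(x + 2)

xI - A = [[x, 0, 2], [1, x + 2, -1], [6, 16, x - 4]].

Expanding det(xI - A) along the first row:
det(xI - A) = + (x)·det([[x + 2, -1], [16, x - 4]]) - (0)·det([[1, -1], [6, x - 4]]) + (2)·det([[1, x + 2], [6, 16]]).

Evaluating gives χ_A(x) = x^3 - 2x^2 - 4x + 8 = (x - 2)^2(x + 2).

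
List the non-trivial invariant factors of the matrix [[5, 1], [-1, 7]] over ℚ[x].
The Jordan structure of A has elementary divisors (x - 6)^2. Arranging the block sizes at each eigenvalue in decreasing order and taking row products gives the invariant factors.

Invariant factors (smallest first, each dividing the next): (x - 6)^2.

Check: the last factor (x - 6)^2 is the minimal polynomial, and the product (x - 6)^2 is the characteristic polynomial.

(x - 6)^2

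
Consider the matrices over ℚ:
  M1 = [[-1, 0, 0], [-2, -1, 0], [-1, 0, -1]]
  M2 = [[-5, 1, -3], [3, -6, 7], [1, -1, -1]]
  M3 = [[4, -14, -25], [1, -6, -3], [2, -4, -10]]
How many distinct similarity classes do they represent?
2 classes: {M1}, {M2, M3}

Characteristic polynomials: χ_{M1} = (x + 1)^3, χ_{M2} = (x + 4)^3, χ_{M3} = (x + 4)^3.

{M1}: invariant factors x + 1, (x + 1)^2.

{M2, M3}: invariant factors (x + 4)^3.

Matrices are similar if and only if their invariant-factor lists agree; the partition into similarity classes is {M1}, {M2, M3}.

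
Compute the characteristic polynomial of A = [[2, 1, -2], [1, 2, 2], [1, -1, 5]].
xI - A = [[x - 2, -1, 2], [-1, x - 2, -2], [-1, 1, x - 5]].

Expanding det(xI - A) along the first row:
det(xI - A) = + (x - 2)·det([[x - 2, -2], [1, x - 5]]) - (-1)·det([[-1, -2], [-1, x - 5]]) + (2)·det([[-1, x - 2], [-1, 1]]).

Evaluating gives χ_A(x) = x^3 - 9x^2 + 27x - 27 = (x - 3)^3.

χ_A(x) = (x - 3)^3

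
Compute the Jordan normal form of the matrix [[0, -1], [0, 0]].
The characteristic polynomial is det(xI - A) = x^2, so the eigenvalues are 0 (algebraic multiplicity 2).

For λ = 0: rank(A) = 1, rank(A^2) = 0. The eigenspace has dimension 2 - 1 = 1, so there is 1 Jordan block; the rank sequence gives block sizes [2].

Assembling the blocks gives the Jordan form J above.

J = [[0, 1], [0, 0]]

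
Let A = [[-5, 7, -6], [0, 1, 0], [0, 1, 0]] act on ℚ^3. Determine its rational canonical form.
R = [[0, 0, 0], [1, 0, 5], [0, 1, -4]]

The invariant factors of A (the non-unit diagonal entries of the Smith normal form of xI - A over ℚ[x]) are x(x - 1)(x + 5), each dividing the next. The characteristic polynomial is their product, x(x - 1)(x + 5).

The rational canonical form is the block-diagonal matrix of companion matrices C(f_i):
R = [[0, 0, 0], [1, 0, 5], [0, 1, -4]].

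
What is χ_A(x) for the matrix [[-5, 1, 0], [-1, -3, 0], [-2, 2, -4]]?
xI - A = [[x + 5, -1, 0], [1, x + 3, 0], [2, -2, x + 4]].

Expanding det(xI - A) along the first row:
det(xI - A) = + (x + 5)·det([[x + 3, 0], [-2, x + 4]]) - (-1)·det([[1, 0], [2, x + 4]]) + (0)·det([[1, x + 3], [2, -2]]).

Evaluating gives χ_A(x) = x^3 + 12x^2 + 48x + 64 = (x + 4)^3.

χ_A(x) = (x + 4)^3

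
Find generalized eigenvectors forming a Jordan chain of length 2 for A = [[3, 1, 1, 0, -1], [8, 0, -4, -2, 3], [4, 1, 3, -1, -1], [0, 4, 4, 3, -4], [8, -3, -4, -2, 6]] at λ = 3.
We seek v_1 ∈ ker((A - 3I)^2) \ ker(A - 3I), then set v_{i+1} = (A - 3I) v_i.

One such chain is v_1 = [[0, 3, 1, -1, 4]]^T, v_2 = [[0, 1, 0, 0, 1]]^T. Check: (A - 3I) v_2 = [[0, 0, 0, 0, 0]]^T = 0.

v_1 = [[0, 3, 1, -1, 4]]^T, v_2 = [[0, 1, 0, 0, 1]]^T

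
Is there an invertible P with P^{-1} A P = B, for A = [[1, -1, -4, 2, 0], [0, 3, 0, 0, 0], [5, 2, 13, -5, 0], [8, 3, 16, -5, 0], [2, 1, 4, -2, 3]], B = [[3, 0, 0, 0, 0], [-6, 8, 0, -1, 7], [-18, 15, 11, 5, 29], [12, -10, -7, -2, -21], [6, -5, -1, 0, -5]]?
Two matrices over a field are similar if and only if they have the same invariant factors.

Both A and B have characteristic polynomial (x - 3)^5 and minimal polynomial (x - 3)^2. Computing further, both have invariant factors x - 3, (x - 3)^2, (x - 3)^2. Hence A and B are similar.

Yes.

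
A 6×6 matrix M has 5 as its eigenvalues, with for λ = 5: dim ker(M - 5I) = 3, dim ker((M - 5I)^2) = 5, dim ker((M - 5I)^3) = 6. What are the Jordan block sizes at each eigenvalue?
λ = 5: successive nullity increments [3, 2, 1] count blocks of size ≥ k; block sizes are [3, 2, 1].

Jordan blocks: (5, 3), (5, 2), (5, 1)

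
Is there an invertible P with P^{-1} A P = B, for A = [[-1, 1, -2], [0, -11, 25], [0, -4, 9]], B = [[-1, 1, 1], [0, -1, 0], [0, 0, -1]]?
Both have characteristic polynomial (x + 1)^3, but the minimal polynomial of A is (x + 1)^3 while the minimal polynomial of B is (x + 1)^2. The minimal polynomial is a similarity invariant, so A and B are not similar.

No.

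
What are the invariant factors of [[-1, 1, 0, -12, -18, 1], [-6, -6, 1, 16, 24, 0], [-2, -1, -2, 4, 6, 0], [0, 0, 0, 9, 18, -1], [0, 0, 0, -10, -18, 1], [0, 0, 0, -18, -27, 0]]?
The Jordan structure of A has elementary divisors (x + 3)^3, (x + 3)^3. Arranging the block sizes at each eigenvalue in decreasing order and taking row products gives the invariant factors.

Invariant factors (smallest first, each dividing the next): (x + 3)^3, (x + 3)^3.

Check: the last factor (x + 3)^3 is the minimal polynomial, and the product (x + 3)^6 is the characteristic polynomial.

(x + 3)^3, (x + 3)^3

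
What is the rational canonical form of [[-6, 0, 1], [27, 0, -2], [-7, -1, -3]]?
R = [[0, 0, -15], [1, 0, -23], [0, 1, -9]]

The invariant factors of A (the non-unit diagonal entries of the Smith normal form of xI - A over ℚ[x]) are (x + 1)(x + 3)(x + 5), each dividing the next. The characteristic polynomial is their product, (x + 1)(x + 3)(x + 5).

The rational canonical form is the block-diagonal matrix of companion matrices C(f_i):
R = [[0, 0, -15], [1, 0, -23], [0, 1, -9]].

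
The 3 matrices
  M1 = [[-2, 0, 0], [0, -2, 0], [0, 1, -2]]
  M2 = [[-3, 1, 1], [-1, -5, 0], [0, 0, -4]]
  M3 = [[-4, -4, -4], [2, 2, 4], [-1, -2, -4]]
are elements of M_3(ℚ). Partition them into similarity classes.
2 classes: {M1, M3}, {M2}

Characteristic polynomials: χ_{M1} = (x + 2)^3, χ_{M2} = (x + 4)^3, χ_{M3} = (x + 2)^3.

{M1, M3}: invariant factors x + 2, (x + 2)^2.

{M2}: invariant factors (x + 4)^3.

Matrices are similar if and only if their invariant-factor lists agree; the partition into similarity classes is {M1, M3}, {M2}.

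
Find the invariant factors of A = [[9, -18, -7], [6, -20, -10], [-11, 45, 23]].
(x - 4)^3

The Jordan structure of A has elementary divisors (x - 4)^3. Arranging the block sizes at each eigenvalue in decreasing order and taking row products gives the invariant factors.

Invariant factors (smallest first, each dividing the next): (x - 4)^3.

Check: the last factor (x - 4)^3 is the minimal polynomial, and the product (x - 4)^3 is the characteristic polynomial.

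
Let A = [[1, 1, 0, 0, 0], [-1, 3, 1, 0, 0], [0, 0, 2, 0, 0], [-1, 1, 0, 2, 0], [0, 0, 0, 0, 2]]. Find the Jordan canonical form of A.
The characteristic polynomial is det(xI - A) = (x - 2)^5, so the eigenvalues are 2 (algebraic multiplicity 5).

For λ = 2: rank(A - 2I) = 2, rank((A - 2I)^2) = 1, rank((A - 2I)^3) = 0. The eigenspace has dimension 5 - 2 = 3, so there are 3 Jordan blocks; the rank sequence gives block sizes [3, 1, 1].

Assembling the blocks gives the Jordan form J above.

J = [[2, 1, 0, 0, 0], [0, 2, 1, 0, 0], [0, 0, 2, 0, 0], [0, 0, 0, 2, 0], [0, 0, 0, 0, 2]]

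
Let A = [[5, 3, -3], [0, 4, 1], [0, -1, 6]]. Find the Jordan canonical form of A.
The characteristic polynomial is det(xI - A) = (x - 5)^3, so the eigenvalues are 5 (algebraic multiplicity 3).

For λ = 5: rank(A - 5I) = 1, rank((A - 5I)^2) = 0. The eigenspace has dimension 3 - 1 = 2, so there are 2 Jordan blocks; the rank sequence gives block sizes [2, 1].

Assembling the blocks gives the Jordan form J above.

J = [[5, 1, 0], [0, 5, 0], [0, 0, 5]]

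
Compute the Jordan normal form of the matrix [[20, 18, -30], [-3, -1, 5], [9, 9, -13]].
J = [[2, 1, 0], [0, 2, 0], [0, 0, 2]]

The characteristic polynomial is det(xI - A) = (x - 2)^3, so the eigenvalues are 2 (algebraic multiplicity 3).

For λ = 2: rank(A - 2I) = 1, rank((A - 2I)^2) = 0. The eigenspace has dimension 3 - 1 = 2, so there are 2 Jordan blocks; the rank sequence gives block sizes [2, 1].

Assembling the blocks gives the Jordan form J above.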